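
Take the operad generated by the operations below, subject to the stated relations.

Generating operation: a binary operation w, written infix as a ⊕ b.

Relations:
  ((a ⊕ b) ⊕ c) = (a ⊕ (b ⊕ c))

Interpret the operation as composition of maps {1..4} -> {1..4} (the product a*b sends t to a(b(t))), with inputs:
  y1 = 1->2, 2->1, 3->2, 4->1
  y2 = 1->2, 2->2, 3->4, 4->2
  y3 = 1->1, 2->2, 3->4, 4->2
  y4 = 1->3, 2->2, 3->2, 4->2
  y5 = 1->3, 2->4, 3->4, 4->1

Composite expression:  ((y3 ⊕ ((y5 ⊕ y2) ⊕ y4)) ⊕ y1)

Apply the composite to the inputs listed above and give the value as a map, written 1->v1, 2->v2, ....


1->2, 2->1, 3->2, 4->1

(y5 ⊕ y2) = 1->4, 2->4, 3->1, 4->4
((y5 ⊕ y2) ⊕ y4) = 1->1, 2->4, 3->4, 4->4
(y3 ⊕ ((y5 ⊕ y2) ⊕ y4)) = 1->1, 2->2, 3->2, 4->2
((y3 ⊕ ((y5 ⊕ y2) ⊕ y4)) ⊕ y1) = 1->2, 2->1, 3->2, 4->1


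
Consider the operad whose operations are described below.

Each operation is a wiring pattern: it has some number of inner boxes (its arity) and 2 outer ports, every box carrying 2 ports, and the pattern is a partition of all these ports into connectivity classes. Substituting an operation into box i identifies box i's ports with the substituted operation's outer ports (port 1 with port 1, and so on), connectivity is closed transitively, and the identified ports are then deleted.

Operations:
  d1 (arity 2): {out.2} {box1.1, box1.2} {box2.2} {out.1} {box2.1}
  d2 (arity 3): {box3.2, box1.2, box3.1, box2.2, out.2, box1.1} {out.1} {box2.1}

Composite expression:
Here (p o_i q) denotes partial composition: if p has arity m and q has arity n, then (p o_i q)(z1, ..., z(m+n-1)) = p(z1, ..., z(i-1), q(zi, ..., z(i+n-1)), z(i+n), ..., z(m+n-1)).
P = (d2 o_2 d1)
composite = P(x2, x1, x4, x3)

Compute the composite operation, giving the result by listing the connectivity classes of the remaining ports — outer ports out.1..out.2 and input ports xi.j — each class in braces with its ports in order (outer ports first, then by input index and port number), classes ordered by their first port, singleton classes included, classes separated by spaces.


{out.1} {out.2, x2.1, x2.2, x3.1, x3.2} {x1.1, x1.2} {x4.1} {x4.2}

Reachability decides: close wires over d2-identified ports.
stage d1: inputs (x1, x4), connectivity {out.1} {out.2} {x1.1, x1.2} {x4.1} {x4.2}, out.j its boundary
stage d2: inputs (x2, x1, x4, x3), connectivity {out.1} {out.2, x2.1, x2.2, x3.1, x3.2} {x1.1, x1.2} {x4.1} {x4.2}, out.j its boundary


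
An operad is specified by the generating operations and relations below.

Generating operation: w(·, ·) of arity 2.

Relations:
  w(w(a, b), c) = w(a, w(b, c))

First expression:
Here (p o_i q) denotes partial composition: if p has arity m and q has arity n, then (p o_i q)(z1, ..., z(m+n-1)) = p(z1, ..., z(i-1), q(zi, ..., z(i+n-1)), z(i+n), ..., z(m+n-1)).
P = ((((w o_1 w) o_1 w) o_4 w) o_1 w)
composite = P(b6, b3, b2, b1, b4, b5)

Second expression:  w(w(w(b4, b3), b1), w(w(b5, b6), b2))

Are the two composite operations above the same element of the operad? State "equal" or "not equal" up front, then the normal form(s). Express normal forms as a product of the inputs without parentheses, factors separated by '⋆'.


not equal; the first gives b6 ⋆ b3 ⋆ b2 ⋆ b1 ⋆ b4 ⋆ b5 and the second b4 ⋆ b3 ⋆ b1 ⋆ b5 ⋆ b6 ⋆ b2


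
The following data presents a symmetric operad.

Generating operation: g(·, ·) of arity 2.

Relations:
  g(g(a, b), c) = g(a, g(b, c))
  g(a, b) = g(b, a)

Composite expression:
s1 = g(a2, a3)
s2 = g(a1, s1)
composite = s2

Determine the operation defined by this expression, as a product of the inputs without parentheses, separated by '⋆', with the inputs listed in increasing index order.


a1 ⋆ a2 ⋆ a3


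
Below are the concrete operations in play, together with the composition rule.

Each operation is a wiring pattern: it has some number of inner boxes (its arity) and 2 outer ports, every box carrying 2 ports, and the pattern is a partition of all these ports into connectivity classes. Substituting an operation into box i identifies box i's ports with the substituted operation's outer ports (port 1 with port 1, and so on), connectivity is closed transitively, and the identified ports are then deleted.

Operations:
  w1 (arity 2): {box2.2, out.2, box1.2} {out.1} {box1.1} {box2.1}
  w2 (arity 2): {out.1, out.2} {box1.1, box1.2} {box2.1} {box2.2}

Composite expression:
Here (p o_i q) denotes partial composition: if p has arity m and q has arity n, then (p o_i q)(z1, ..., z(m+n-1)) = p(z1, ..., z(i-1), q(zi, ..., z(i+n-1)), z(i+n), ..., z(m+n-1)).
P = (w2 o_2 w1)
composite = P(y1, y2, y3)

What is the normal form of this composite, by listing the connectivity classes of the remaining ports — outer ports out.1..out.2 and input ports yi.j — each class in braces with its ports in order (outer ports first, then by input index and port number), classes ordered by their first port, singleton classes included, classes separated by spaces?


{out.1, out.2} {y1.1, y1.2} {y2.1} {y2.2, y3.2} {y3.1}

Two ports join when wires chain via w2-identified ports.
the subtree at w1 composes to {out.1} {out.2, y2.2, y3.2} {y2.1} {y3.1} on (y2, y3); out.j = own outer ports
the subtree at w2 composes to {out.1, out.2} {y1.1, y1.2} {y2.1} {y2.2, y3.2} {y3.1} on (y1, y2, y3); out.j = own outer ports


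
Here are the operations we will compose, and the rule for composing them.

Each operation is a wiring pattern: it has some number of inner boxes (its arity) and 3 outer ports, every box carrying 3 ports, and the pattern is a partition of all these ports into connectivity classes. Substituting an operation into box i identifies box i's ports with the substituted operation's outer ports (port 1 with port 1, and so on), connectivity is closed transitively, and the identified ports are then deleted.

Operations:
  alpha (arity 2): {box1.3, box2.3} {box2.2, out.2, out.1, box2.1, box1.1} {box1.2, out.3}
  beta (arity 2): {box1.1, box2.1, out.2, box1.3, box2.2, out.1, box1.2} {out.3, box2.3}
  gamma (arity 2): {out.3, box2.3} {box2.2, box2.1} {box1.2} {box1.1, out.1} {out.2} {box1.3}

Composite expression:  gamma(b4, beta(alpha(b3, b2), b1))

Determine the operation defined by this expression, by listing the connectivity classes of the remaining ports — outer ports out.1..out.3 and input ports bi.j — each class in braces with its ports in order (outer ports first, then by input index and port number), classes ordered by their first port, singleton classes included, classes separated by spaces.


{out.1, b4.1} {out.2} {out.3, b1.3} {b1.1, b1.2, b2.1, b2.2, b3.1, b3.2} {b2.3, b3.3} {b4.2} {b4.3}

Reachability decides: close wires over gamma-identified ports.
the subtree at alpha composes to {out.1, out.2, b2.1, b2.2, b3.1} {out.3, b3.2} {b2.3, b3.3} on (b3, b2); out.j = own outer ports
the subtree at beta composes to {out.1, out.2, b1.1, b1.2, b2.1, b2.2, b3.1, b3.2} {out.3, b1.3} {b2.3, b3.3} on (b3, b2, b1); out.j = own outer ports
the subtree at gamma composes to {out.1, b4.1} {out.2} {out.3, b1.3} {b1.1, b1.2, b2.1, b2.2, b3.1, b3.2} {b2.3, b3.3} {b4.2} {b4.3} on (b4, b3, b2, b1); out.j = own outer ports


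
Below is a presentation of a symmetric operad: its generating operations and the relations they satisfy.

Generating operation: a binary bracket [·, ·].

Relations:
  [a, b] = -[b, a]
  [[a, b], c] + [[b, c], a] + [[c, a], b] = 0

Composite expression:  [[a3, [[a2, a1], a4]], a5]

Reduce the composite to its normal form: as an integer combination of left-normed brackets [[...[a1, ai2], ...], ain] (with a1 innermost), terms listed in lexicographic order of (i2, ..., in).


Expand each bracket as ab - ba; the a1-initial words give the coefficients.
Composite bracket: [[a3, [[a2, a1], a4]], a5]
Applying ab - ba throughout gives 16 signed words (2^4 = 16).
Coefficients come from the a1-initial words:
  the word a1a2a4a3a5 carries sign +1 and contributes +[[[[a1, a2], a4], a3], a5]

[[[[a1, a2], a4], a3], a5]


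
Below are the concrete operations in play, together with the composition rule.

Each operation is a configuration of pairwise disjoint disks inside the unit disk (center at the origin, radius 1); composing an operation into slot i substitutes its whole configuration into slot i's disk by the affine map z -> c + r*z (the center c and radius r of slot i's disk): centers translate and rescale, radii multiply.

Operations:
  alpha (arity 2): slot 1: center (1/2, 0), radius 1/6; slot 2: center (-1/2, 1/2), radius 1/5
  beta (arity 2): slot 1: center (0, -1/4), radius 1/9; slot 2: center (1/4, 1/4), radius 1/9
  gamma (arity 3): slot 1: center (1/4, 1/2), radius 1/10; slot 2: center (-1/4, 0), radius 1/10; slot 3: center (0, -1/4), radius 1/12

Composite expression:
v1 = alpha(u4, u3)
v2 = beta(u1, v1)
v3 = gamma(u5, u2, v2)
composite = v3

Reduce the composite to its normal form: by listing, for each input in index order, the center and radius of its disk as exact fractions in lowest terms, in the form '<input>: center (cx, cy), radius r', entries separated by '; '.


Only the slot chain above each u matters under gamma; compose those maps.
input u5: composing its 1 substitution step yields center (1/4, 1/2), radius 1/10
input u2: composing its 1 substitution step yields center (-1/4, 0), radius 1/10
input u1: composing its 2 substitution steps yields center (0, -13/48), radius 1/108
input u4: composing its 3 substitution steps yields center (11/432, -11/48), radius 1/648
input u3: composing its 3 substitution steps yields center (7/432, -97/432), radius 1/540

u1: center (0, -13/48), radius 1/108; u2: center (-1/4, 0), radius 1/10; u3: center (7/432, -97/432), radius 1/540; u4: center (11/432, -11/48), radius 1/648; u5: center (1/4, 1/2), radius 1/10


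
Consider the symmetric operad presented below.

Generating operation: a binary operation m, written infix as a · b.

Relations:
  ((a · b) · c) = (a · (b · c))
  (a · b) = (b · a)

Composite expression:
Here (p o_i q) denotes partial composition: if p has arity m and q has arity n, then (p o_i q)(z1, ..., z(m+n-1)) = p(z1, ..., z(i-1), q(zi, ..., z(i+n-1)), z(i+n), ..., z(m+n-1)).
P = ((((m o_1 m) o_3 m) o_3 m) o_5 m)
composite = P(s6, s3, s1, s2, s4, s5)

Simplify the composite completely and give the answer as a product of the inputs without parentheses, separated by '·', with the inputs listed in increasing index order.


Reordering under m is free, so list the s-inputs canonically.
(s6 · s3) linearizes to s6 · s3
(s1 · s2) linearizes to s1 · s2
(s4 · s5) linearizes to s4 · s5
((s1 · s2) · (s4 · s5)) linearizes to s1 · s2 · s4 · s5
((s6 · s3) · ((s1 · s2) · (s4 · s5))) linearizes to s6 · s3 · s1 · s2 · s4 · s5
putting the inputs in ascending order: s1 · s2 · s3 · s4 · s5 · s6

s1 · s2 · s3 · s4 · s5 · s6


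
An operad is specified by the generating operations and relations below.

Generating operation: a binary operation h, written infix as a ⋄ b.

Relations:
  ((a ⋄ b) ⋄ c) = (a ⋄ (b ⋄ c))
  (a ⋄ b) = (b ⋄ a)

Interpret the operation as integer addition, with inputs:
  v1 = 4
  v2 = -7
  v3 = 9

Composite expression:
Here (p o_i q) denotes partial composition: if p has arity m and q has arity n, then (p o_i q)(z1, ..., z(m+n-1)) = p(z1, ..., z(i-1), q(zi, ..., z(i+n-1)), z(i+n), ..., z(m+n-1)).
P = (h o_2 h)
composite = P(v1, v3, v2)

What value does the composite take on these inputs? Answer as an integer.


6

(v3 ⋄ v2) = 2
(v1 ⋄ (v3 ⋄ v2)) = 6


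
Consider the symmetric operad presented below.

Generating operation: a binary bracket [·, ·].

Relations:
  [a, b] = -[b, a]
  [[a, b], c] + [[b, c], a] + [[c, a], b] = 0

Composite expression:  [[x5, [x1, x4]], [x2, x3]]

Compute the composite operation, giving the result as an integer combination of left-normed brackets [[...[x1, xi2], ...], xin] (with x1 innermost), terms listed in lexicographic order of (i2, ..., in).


-[[[[x1, x4], x5], x2], x3] + [[[[x1, x4], x5], x3], x2]

Expand each bracket as ab - ba; the x1-initial words give the coefficients.
Composite bracket: [[x5, [x1, x4]], [x2, x3]]
Applying ab - ba throughout gives 16 signed words (2^4 = 16).
The x1-initial words carry the normal form:
  the word x1x4x5x2x3 carries sign -1 and contributes -[[[[x1, x4], x5], x2], x3]
  the word x1x4x5x3x2 carries sign +1 and contributes +[[[[x1, x4], x5], x3], x2]


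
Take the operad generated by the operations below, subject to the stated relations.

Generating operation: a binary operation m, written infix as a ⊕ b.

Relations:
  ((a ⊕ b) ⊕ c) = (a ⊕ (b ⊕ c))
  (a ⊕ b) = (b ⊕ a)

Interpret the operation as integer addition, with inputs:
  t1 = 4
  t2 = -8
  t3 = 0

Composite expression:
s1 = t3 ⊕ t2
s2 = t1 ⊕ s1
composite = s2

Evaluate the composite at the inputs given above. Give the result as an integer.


-4

(t3 ⊕ t2) = -8
(t1 ⊕ (t3 ⊕ t2)) = -4


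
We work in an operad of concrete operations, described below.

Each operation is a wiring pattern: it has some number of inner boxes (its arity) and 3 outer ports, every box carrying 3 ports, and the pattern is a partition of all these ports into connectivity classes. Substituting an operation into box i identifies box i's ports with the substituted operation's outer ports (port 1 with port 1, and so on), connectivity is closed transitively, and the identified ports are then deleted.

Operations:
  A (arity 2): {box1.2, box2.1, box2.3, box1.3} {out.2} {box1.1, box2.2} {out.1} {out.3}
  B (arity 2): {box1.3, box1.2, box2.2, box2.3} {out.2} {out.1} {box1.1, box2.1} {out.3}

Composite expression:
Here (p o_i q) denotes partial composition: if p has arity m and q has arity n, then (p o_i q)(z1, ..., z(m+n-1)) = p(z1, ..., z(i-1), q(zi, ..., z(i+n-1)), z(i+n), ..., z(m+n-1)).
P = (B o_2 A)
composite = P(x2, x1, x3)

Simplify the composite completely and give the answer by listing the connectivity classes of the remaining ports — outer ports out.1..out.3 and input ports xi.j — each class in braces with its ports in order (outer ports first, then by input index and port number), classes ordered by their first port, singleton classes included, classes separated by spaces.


Two ports join when wires chain via B-identified ports.
the subtree at A composes to {out.1} {out.2} {out.3} {x1.1, x3.2} {x1.2, x1.3, x3.1, x3.3} on (x1, x3); out.j = own outer ports
the subtree at B composes to {out.1} {out.2} {out.3} {x1.1, x3.2} {x1.2, x1.3, x3.1, x3.3} {x2.1} {x2.2, x2.3} on (x2, x1, x3); out.j = own outer ports

{out.1} {out.2} {out.3} {x1.1, x3.2} {x1.2, x1.3, x3.1, x3.3} {x2.1} {x2.2, x2.3}


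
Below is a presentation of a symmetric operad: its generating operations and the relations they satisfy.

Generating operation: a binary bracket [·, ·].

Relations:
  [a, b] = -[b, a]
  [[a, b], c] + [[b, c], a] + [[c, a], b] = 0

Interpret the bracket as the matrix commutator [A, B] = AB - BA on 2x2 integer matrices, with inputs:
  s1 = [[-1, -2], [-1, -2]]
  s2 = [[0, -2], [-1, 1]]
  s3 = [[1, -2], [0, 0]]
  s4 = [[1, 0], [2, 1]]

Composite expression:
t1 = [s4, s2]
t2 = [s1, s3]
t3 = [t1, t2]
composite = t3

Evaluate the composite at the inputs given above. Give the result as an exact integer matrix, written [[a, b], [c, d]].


[[0, 0], [16, 0]]


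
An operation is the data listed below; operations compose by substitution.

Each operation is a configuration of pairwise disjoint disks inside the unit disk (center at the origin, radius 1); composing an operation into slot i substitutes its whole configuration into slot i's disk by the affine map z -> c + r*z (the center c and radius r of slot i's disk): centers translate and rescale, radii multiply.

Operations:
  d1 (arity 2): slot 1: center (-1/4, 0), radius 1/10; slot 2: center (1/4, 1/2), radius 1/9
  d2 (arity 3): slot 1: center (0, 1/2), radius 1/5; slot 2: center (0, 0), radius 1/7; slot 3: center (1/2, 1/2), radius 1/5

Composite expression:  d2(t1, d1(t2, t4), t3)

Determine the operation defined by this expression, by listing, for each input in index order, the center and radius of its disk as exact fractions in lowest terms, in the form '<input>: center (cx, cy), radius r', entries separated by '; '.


Follow each t-input down from d2: c' goes to c + r*c', radius to r*r'.
tracing t1 down its 1-map path: center (0, 1/2), radius 1/5
tracing t2 down its 2-map path: center (-1/28, 0), radius 1/70
tracing t4 down its 2-map path: center (1/28, 1/14), radius 1/63
tracing t3 down its 1-map path: center (1/2, 1/2), radius 1/5

t1: center (0, 1/2), radius 1/5; t2: center (-1/28, 0), radius 1/70; t3: center (1/2, 1/2), radius 1/5; t4: center (1/28, 1/14), radius 1/63


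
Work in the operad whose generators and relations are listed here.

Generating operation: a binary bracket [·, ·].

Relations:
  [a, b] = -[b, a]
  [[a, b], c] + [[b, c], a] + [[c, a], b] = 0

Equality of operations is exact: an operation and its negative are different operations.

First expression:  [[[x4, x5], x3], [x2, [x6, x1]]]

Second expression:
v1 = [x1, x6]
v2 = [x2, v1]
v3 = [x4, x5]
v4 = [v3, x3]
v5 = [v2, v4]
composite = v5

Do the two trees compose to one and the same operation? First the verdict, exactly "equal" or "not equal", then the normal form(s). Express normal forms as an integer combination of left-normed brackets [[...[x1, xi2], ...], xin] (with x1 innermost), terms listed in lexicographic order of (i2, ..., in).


equal: each reduces to [[[[[x1, x6], x2], x3], x4], x5] - [[[[[x1, x6], x2], x3], x5], x4] - [[[[[x1, x6], x2], x4], x5], x3] + [[[[[x1, x6], x2], x5], x4], x3]

In normal form, the first expression is [[[[[x1, x6], x2], x3], x4], x5] - [[[[[x1, x6], x2], x3], x5], x4] - [[[[[x1, x6], x2], x4], x5], x3] + [[[[[x1, x6], x2], x5], x4], x3]
In normal form, the second expression is [[[[[x1, x6], x2], x3], x4], x5] - [[[[[x1, x6], x2], x3], x5], x4] - [[[[[x1, x6], x2], x4], x5], x3] + [[[[[x1, x6], x2], x5], x4], x3]
The normal forms match — equal.


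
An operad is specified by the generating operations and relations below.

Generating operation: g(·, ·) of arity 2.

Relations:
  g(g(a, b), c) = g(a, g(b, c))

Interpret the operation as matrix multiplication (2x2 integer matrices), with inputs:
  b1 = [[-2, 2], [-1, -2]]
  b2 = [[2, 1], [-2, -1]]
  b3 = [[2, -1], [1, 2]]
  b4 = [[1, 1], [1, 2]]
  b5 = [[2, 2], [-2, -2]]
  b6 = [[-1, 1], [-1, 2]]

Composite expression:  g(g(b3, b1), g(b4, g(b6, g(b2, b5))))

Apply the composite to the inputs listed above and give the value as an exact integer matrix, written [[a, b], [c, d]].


[[-66, -66], [72, 72]]


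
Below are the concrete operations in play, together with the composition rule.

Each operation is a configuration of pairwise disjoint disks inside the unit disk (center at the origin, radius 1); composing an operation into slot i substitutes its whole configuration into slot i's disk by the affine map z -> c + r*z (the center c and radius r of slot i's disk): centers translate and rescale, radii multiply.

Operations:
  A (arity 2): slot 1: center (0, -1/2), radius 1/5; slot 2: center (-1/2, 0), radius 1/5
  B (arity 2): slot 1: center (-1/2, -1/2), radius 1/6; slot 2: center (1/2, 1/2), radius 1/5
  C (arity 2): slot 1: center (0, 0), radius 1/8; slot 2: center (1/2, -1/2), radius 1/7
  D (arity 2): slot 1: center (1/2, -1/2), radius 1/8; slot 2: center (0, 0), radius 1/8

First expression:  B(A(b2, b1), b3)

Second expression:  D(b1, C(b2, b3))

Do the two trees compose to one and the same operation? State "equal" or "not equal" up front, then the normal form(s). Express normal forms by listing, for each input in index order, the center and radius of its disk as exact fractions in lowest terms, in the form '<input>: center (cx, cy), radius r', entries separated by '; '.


not equal — first b1: center (-7/12, -1/2), radius 1/30; b2: center (-1/2, -7/12), radius 1/30; b3: center (1/2, 1/2), radius 1/5, second b1: center (1/2, -1/2), radius 1/8; b2: center (0, 0), radius 1/64; b3: center (1/16, -1/16), radius 1/56

Reducing the first expression gives b1: center (-7/12, -1/2), radius 1/30; b2: center (-1/2, -7/12), radius 1/30; b3: center (1/2, 1/2), radius 1/5
Reducing the second expression gives b1: center (1/2, -1/2), radius 1/8; b2: center (0, 0), radius 1/64; b3: center (1/16, -1/16), radius 1/56
They disagree, so not equal.


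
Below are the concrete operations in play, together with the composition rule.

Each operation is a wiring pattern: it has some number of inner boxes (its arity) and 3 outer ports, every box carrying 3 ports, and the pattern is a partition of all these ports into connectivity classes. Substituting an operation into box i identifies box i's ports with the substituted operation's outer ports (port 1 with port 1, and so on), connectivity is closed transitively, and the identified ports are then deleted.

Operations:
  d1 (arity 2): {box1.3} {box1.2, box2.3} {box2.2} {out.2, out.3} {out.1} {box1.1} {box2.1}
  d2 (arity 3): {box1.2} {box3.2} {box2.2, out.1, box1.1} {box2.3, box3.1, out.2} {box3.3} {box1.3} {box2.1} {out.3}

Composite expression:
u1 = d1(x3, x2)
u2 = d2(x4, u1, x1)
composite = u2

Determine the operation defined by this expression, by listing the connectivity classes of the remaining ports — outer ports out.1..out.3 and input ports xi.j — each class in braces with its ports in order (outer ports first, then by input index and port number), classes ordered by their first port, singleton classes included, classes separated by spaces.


{out.1, out.2, x1.1, x4.1} {out.3} {x1.2} {x1.3} {x2.1} {x2.2} {x2.3, x3.2} {x3.1} {x3.3} {x4.2} {x4.3}

Reachability decides: close wires over d2-identified ports.
through d1, on inputs (x3, x2): {out.1} {out.2, out.3} {x2.1} {x2.2} {x2.3, x3.2} {x3.1} {x3.3} (out.j = stage outer ports)
through d2, on inputs (x4, x3, x2, x1): {out.1, out.2, x1.1, x4.1} {out.3} {x1.2} {x1.3} {x2.1} {x2.2} {x2.3, x3.2} {x3.1} {x3.3} {x4.2} {x4.3} (out.j = stage outer ports)


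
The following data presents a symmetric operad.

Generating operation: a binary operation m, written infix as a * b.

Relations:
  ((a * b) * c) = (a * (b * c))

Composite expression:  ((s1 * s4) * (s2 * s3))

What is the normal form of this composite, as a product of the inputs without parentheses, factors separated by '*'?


s1 * s4 * s2 * s3

Key point: m is associative — brackets drop, the s-order remains.
(s1 * s4) reduces to s1 * s4
(s2 * s3) reduces to s2 * s3
((s1 * s4) * (s2 * s3)) reduces to s1 * s4 * s2 * s3


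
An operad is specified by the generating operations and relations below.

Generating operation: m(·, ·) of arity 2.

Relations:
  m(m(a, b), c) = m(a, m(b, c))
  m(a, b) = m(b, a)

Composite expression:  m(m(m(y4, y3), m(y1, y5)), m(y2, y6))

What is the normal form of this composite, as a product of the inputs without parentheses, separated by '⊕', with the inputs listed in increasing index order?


y1 ⊕ y2 ⊕ y3 ⊕ y4 ⊕ y5 ⊕ y6

With m associative and commutative, the y-input set is all that matters.
m(y4, y3) reduces to y4 ⊕ y3
m(y1, y5) reduces to y1 ⊕ y5
m(m(y4, y3), m(y1, y5)) reduces to y4 ⊕ y3 ⊕ y1 ⊕ y5
m(y2, y6) reduces to y2 ⊕ y6
m(m(m(y4, y3), m(y1, y5)), m(y2, y6)) reduces to y4 ⊕ y3 ⊕ y1 ⊕ y5 ⊕ y2 ⊕ y6
the factors in increasing index order: y1 ⊕ y2 ⊕ y3 ⊕ y4 ⊕ y5 ⊕ y6


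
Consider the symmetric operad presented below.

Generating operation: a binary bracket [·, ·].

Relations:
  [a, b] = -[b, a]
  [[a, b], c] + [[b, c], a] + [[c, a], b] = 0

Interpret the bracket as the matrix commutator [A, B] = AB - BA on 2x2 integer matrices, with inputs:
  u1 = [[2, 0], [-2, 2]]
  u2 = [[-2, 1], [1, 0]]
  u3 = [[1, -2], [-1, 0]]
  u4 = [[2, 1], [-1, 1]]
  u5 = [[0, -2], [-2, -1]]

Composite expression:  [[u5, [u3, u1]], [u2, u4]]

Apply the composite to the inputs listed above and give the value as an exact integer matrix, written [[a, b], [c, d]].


[[-70, 88], [64, 70]]

[u3, u1] = [[4, 0], [2, -4]]
[u5, [u3, u1]] = [[-4, 16], [-18, 4]]
[u2, u4] = [[-2, -3], [-1, 2]]
[[u5, [u3, u1]], [u2, u4]] = [[-70, 88], [64, 70]]


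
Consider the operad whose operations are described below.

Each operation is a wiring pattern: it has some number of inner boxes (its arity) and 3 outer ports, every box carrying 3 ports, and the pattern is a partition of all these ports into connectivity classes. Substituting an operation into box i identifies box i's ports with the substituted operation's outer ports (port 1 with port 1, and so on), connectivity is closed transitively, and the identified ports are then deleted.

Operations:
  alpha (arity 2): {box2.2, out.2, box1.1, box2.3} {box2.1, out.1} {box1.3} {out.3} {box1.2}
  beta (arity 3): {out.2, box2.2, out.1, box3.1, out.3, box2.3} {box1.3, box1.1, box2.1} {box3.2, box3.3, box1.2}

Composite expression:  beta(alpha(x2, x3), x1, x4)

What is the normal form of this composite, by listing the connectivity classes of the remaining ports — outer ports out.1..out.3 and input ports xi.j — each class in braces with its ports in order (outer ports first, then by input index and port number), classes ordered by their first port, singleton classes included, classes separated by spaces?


{out.1, out.2, out.3, x1.2, x1.3, x4.1} {x1.1, x3.1} {x2.1, x3.2, x3.3, x4.2, x4.3} {x2.2} {x2.3}

Reachability decides: close wires over beta-identified ports.
through alpha, on inputs (x2, x3): {out.1, x3.1} {out.2, x2.1, x3.2, x3.3} {out.3} {x2.2} {x2.3} (out.j = stage outer ports)
through beta, on inputs (x2, x3, x1, x4): {out.1, out.2, out.3, x1.2, x1.3, x4.1} {x1.1, x3.1} {x2.1, x3.2, x3.3, x4.2, x4.3} {x2.2} {x2.3} (out.j = stage outer ports)


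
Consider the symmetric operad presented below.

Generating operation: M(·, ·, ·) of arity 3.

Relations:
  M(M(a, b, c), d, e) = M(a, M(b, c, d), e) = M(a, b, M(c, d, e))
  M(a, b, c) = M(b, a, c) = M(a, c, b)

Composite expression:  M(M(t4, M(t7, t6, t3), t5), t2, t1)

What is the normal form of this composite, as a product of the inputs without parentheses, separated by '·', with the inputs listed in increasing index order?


t1 · t2 · t3 · t4 · t5 · t6 · t7

Both nesting and order wash out for M; what remains is which t's occur.
M(t7, t6, t3) linearizes to t7 · t6 · t3
M(t4, M(t7, t6, t3), t5) linearizes to t4 · t7 · t6 · t3 · t5
M(M(t4, M(t7, t6, t3), t5), t2, t1) linearizes to t4 · t7 · t6 · t3 · t5 · t2 · t1
reordering the factors by index: t1 · t2 · t3 · t4 · t5 · t6 · t7


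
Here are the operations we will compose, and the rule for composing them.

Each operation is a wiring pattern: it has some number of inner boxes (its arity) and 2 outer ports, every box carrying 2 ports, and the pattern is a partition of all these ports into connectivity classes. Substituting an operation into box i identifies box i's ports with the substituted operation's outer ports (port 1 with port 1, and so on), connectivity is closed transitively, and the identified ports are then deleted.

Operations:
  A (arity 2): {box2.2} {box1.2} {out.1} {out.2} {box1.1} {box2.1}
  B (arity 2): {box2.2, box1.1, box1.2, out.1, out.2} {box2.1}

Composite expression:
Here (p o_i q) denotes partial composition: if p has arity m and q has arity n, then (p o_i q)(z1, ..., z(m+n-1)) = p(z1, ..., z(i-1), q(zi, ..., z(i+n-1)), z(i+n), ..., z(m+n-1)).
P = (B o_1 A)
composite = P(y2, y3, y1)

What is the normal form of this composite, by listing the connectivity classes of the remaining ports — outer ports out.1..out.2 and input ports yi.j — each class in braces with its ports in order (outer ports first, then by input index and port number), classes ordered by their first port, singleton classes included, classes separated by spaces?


Reachability decides: close wires over B-identified ports.
composing A on (y2, y3), with out.j its own outer ports: {out.1} {out.2} {y2.1} {y2.2} {y3.1} {y3.2}
composing B on (y2, y3, y1), with out.j its own outer ports: {out.1, out.2, y1.2} {y1.1} {y2.1} {y2.2} {y3.1} {y3.2}

{out.1, out.2, y1.2} {y1.1} {y2.1} {y2.2} {y3.1} {y3.2}


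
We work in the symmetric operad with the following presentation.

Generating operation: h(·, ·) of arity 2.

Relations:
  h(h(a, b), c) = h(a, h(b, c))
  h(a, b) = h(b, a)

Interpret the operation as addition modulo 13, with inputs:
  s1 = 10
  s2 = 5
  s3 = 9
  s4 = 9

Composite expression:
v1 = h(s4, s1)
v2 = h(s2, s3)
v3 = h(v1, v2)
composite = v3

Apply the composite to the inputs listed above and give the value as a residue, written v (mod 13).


7 (mod 13)


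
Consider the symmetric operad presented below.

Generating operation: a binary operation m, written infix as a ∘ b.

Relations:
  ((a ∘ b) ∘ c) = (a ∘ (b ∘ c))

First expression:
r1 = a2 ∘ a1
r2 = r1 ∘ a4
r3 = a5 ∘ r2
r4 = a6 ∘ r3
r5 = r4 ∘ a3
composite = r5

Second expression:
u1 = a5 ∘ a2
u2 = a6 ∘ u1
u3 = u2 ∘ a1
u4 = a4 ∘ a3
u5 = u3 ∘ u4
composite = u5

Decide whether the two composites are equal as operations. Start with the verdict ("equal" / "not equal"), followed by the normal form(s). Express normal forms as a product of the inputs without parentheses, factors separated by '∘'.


equal — both sides give a6 ∘ a5 ∘ a2 ∘ a1 ∘ a4 ∘ a3


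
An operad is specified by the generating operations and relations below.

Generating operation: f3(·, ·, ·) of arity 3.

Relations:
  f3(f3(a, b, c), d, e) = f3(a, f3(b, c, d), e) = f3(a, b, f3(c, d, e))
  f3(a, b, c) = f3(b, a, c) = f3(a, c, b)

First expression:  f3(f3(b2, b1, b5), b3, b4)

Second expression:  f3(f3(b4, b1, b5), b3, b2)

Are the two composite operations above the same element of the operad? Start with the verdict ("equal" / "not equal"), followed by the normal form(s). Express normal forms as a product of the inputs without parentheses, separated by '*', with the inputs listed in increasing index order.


In normal form, the first expression is b1 * b2 * b3 * b4 * b5
In normal form, the second expression is b1 * b2 * b3 * b4 * b5
Both agree, so they are equal.

equal — both sides give b1 * b2 * b3 * b4 * b5


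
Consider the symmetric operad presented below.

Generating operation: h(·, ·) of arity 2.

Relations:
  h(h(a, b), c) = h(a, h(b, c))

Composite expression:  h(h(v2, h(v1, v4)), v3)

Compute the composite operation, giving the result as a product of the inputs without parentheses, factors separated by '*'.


Every regrouping of h is equal, so read the v-inputs in written order.
h(v1, v4) spells out as v1 * v4
h(v2, h(v1, v4)) spells out as v2 * v1 * v4
h(h(v2, h(v1, v4)), v3) spells out as v2 * v1 * v4 * v3

v2 * v1 * v4 * v3


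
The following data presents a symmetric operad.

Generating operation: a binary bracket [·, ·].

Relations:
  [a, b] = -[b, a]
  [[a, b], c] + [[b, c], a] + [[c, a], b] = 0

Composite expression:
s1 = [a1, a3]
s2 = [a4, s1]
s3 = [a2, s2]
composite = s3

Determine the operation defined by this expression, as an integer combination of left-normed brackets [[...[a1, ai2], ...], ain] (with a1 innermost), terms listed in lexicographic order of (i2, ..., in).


In the tensor algebra, words opening a1 carry the a1-anchored form.
Composite bracket: [a2, [a4, [a1, a3]]]
Applying ab - ba throughout gives 8 signed words (2^3 = 8).
Collect the words opening with a1:
  word a1a3a4a2 has sign +1, contributing +[[[a1, a3], a4], a2]

[[[a1, a3], a4], a2]


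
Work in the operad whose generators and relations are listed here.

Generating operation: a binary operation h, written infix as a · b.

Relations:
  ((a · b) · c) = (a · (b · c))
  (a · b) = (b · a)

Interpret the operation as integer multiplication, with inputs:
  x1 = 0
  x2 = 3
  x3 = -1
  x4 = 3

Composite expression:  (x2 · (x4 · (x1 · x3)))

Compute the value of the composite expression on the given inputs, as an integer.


0

(x1 · x3) = 0
(x4 · (x1 · x3)) = 0
(x2 · (x4 · (x1 · x3))) = 0


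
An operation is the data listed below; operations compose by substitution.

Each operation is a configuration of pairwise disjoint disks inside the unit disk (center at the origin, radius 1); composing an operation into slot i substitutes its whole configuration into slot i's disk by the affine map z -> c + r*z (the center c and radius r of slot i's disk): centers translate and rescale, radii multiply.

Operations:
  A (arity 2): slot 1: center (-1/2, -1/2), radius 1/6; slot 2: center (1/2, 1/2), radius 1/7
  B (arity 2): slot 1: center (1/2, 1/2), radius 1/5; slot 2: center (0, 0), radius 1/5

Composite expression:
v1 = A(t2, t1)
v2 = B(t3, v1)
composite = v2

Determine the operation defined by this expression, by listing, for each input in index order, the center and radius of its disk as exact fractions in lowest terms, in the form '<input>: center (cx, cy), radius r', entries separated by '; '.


Below B, radii multiply path by path; the t-disk centers shift.
input t3: applying the 1 nested substitution gives center (1/2, 1/2), radius 1/5
input t2: applying the 2 nested substitutions gives center (-1/10, -1/10), radius 1/30
input t1: applying the 2 nested substitutions gives center (1/10, 1/10), radius 1/35

t1: center (1/10, 1/10), radius 1/35; t2: center (-1/10, -1/10), radius 1/30; t3: center (1/2, 1/2), radius 1/5


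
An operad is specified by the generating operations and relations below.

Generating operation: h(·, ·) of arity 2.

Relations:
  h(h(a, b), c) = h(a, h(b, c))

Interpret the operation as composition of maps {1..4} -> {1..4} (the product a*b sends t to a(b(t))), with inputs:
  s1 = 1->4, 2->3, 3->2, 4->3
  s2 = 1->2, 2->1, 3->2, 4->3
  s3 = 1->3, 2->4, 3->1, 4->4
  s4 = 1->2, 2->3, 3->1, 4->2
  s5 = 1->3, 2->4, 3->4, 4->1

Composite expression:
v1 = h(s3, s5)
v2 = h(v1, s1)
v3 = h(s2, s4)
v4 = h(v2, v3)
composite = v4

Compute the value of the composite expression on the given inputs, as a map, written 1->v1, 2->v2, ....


1->3, 2->4, 3->4, 4->3

h(s3, s5) = 1->1, 2->4, 3->4, 4->3
h(h(s3, s5), s1) = 1->3, 2->4, 3->4, 4->4
h(s2, s4) = 1->1, 2->2, 3->2, 4->1
h(h(h(s3, s5), s1), h(s2, s4)) = 1->3, 2->4, 3->4, 4->3


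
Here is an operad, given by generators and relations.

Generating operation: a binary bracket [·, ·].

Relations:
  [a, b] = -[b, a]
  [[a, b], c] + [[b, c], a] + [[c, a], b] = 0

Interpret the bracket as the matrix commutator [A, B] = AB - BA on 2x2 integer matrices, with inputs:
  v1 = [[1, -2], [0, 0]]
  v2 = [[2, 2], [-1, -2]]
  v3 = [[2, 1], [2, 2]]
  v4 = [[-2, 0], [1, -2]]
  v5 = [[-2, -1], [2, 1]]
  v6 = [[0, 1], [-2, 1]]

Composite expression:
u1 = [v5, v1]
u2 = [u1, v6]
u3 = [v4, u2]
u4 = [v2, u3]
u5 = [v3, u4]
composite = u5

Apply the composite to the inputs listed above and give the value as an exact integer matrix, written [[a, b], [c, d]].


[[38, 128], [-256, -38]]

[v5, v1] = [[4, 7], [2, -4]]
[[v5, v1], v6] = [[-16, 15], [14, 16]]
[v4, [[v5, v1], v6]] = [[-15, 0], [-32, 15]]
[v2, [v4, [[v5, v1], v6]]] = [[-64, 60], [158, 64]]
[v3, [v2, [v4, [[v5, v1], v6]]]] = [[38, 128], [-256, -38]]


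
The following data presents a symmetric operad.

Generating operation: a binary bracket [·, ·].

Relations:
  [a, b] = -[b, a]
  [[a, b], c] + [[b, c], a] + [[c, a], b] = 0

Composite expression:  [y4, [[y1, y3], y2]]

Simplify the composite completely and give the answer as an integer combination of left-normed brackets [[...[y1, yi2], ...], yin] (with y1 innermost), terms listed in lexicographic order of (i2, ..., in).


Skip Jacobi rewriting: expand, keep y1-initial words, read off terms.
Composite bracket: [y4, [[y1, y3], y2]]
Applying ab - ba throughout gives 8 signed words (2^3 = 8).
Coefficients come from the y1-initial words:
  y1y3y2y4 appears with sign -1, giving the term -[[[y1, y3], y2], y4]

-[[[y1, y3], y2], y4]


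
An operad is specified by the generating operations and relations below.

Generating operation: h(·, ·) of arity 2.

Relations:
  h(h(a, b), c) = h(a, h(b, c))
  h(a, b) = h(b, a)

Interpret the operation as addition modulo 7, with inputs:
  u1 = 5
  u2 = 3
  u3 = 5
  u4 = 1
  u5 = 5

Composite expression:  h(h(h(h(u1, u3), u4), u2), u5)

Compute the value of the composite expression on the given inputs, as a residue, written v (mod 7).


h(u1, u3) = 3
h(h(u1, u3), u4) = 4
h(h(h(u1, u3), u4), u2) = 0
h(h(h(h(u1, u3), u4), u2), u5) = 5

5 (mod 7)


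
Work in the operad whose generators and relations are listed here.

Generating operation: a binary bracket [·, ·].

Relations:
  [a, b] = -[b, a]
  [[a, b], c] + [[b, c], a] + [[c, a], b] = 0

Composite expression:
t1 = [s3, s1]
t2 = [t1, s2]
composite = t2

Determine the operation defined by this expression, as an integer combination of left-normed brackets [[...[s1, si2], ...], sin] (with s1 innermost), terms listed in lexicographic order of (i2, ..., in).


-[[s1, s3], s2]


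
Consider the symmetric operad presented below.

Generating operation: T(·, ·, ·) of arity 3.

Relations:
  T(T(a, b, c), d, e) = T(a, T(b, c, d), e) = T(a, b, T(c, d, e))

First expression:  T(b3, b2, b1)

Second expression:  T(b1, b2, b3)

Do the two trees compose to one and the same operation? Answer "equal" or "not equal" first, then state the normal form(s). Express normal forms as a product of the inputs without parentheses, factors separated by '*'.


not equal; first: b3 * b2 * b1; second: b1 * b2 * b3

The first expression, normalized: b3 * b2 * b1
The second expression, normalized: b1 * b2 * b3
The forms do not match — not equal.


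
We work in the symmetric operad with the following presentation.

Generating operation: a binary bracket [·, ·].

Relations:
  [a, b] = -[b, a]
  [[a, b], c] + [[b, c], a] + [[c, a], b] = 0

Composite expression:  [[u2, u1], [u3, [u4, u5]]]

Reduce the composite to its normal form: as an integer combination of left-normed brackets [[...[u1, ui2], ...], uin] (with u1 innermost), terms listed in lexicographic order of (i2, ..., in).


-[[[[u1, u2], u3], u4], u5] + [[[[u1, u2], u3], u5], u4] + [[[[u1, u2], u4], u5], u3] - [[[[u1, u2], u5], u4], u3]

Expand each bracket as ab - ba; the u1-initial words give the coefficients.
Composite bracket: [[u2, u1], [u3, [u4, u5]]]
The bracket unfolds into 16 signed words via [a, b] = ab - ba (2^4 = 16).
Coefficients come from the u1-initial words:
  u1u2u3u4u5 appears with sign -1, giving the term -[[[[u1, u2], u3], u4], u5]
  u1u2u3u5u4 appears with sign +1, giving the term +[[[[u1, u2], u3], u5], u4]
  u1u2u4u5u3 appears with sign +1, giving the term +[[[[u1, u2], u4], u5], u3]
  u1u2u5u4u3 appears with sign -1, giving the term -[[[[u1, u2], u5], u4], u3]


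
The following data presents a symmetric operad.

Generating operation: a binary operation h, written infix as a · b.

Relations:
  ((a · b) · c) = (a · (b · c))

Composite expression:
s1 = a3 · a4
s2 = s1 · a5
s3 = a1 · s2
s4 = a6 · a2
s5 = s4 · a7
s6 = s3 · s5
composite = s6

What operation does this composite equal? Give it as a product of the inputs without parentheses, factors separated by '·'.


a1 · a3 · a4 · a5 · a6 · a2 · a7

All parenthesizations of h agree; list the a-inputs left to right.
(a3 · a4) reduces to a3 · a4
((a3 · a4) · a5) reduces to a3 · a4 · a5
(a1 · ((a3 · a4) · a5)) reduces to a1 · a3 · a4 · a5
(a6 · a2) reduces to a6 · a2
((a6 · a2) · a7) reduces to a6 · a2 · a7
((a1 · ((a3 · a4) · a5)) · ((a6 · a2) · a7)) reduces to a1 · a3 · a4 · a5 · a6 · a2 · a7


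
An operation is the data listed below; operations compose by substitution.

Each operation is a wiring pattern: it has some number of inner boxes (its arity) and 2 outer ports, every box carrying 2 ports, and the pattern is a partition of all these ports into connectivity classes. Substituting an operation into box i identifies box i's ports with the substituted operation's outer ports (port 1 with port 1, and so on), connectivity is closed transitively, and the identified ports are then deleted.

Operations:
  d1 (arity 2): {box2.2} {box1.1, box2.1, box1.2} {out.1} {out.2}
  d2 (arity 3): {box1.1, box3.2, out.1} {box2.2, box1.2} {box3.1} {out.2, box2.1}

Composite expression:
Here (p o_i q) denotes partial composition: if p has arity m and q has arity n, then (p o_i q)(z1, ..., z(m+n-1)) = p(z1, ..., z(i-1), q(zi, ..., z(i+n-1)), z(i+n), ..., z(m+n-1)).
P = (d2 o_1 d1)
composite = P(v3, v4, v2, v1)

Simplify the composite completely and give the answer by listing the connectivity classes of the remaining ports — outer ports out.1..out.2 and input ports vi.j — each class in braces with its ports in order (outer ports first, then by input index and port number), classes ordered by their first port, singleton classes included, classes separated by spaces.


{out.1, v1.2} {out.2, v2.1} {v1.1} {v2.2} {v3.1, v3.2, v4.1} {v4.2}

Treat the ports identified at d2 as solder joints: merge, then drop.
after d1, the pattern on (v3, v4) reads {out.1} {out.2} {v3.1, v3.2, v4.1} {v4.2} (out.j = its outer ports)
after d2, the pattern on (v3, v4, v2, v1) reads {out.1, v1.2} {out.2, v2.1} {v1.1} {v2.2} {v3.1, v3.2, v4.1} {v4.2} (out.j = its outer ports)
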